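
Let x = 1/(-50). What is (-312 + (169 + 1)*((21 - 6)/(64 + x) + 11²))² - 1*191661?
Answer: 4214312587995703/10233601 ≈ 4.1181e+8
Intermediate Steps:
x = -1/50 ≈ -0.020000
(-312 + (169 + 1)*((21 - 6)/(64 + x) + 11²))² - 1*191661 = (-312 + (169 + 1)*((21 - 6)/(64 - 1/50) + 11²))² - 1*191661 = (-312 + 170*(15/(3199/50) + 121))² - 191661 = (-312 + 170*(15*(50/3199) + 121))² - 191661 = (-312 + 170*(750/3199 + 121))² - 191661 = (-312 + 170*(387829/3199))² - 191661 = (-312 + 65930930/3199)² - 191661 = (64932842/3199)² - 191661 = 4216273970196964/10233601 - 191661 = 4214312587995703/10233601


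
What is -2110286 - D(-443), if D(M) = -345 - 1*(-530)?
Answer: -2110471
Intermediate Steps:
D(M) = 185 (D(M) = -345 + 530 = 185)
-2110286 - D(-443) = -2110286 - 1*185 = -2110286 - 185 = -2110471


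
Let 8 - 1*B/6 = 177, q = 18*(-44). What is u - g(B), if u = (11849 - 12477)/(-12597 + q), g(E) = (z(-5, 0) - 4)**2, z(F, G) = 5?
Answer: -12761/13389 ≈ -0.95310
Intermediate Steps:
q = -792
B = -1014 (B = 48 - 6*177 = 48 - 1062 = -1014)
g(E) = 1 (g(E) = (5 - 4)**2 = 1**2 = 1)
u = 628/13389 (u = (11849 - 12477)/(-12597 - 792) = -628/(-13389) = -628*(-1/13389) = 628/13389 ≈ 0.046904)
u - g(B) = 628/13389 - 1*1 = 628/13389 - 1 = -12761/13389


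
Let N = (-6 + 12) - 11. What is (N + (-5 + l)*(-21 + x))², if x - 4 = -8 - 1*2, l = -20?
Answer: 448900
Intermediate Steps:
x = -6 (x = 4 + (-8 - 1*2) = 4 + (-8 - 2) = 4 - 10 = -6)
N = -5 (N = 6 - 11 = -5)
(N + (-5 + l)*(-21 + x))² = (-5 + (-5 - 20)*(-21 - 6))² = (-5 - 25*(-27))² = (-5 + 675)² = 670² = 448900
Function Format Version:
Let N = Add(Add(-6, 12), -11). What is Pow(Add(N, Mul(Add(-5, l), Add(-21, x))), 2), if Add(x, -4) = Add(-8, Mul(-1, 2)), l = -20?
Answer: 448900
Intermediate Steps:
x = -6 (x = Add(4, Add(-8, Mul(-1, 2))) = Add(4, Add(-8, -2)) = Add(4, -10) = -6)
N = -5 (N = Add(6, -11) = -5)
Pow(Add(N, Mul(Add(-5, l), Add(-21, x))), 2) = Pow(Add(-5, Mul(Add(-5, -20), Add(-21, -6))), 2) = Pow(Add(-5, Mul(-25, -27)), 2) = Pow(Add(-5, 675), 2) = Pow(670, 2) = 448900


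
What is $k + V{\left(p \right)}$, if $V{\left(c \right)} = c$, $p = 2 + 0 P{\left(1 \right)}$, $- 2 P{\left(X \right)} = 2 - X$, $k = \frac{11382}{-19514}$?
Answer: $\frac{13823}{9757} \approx 1.4167$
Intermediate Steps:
$k = - \frac{5691}{9757}$ ($k = 11382 \left(- \frac{1}{19514}\right) = - \frac{5691}{9757} \approx -0.58327$)
$P{\left(X \right)} = -1 + \frac{X}{2}$ ($P{\left(X \right)} = - \frac{2 - X}{2} = -1 + \frac{X}{2}$)
$p = 2$ ($p = 2 + 0 \left(-1 + \frac{1}{2} \cdot 1\right) = 2 + 0 \left(-1 + \frac{1}{2}\right) = 2 + 0 \left(- \frac{1}{2}\right) = 2 + 0 = 2$)
$k + V{\left(p \right)} = - \frac{5691}{9757} + 2 = \frac{13823}{9757}$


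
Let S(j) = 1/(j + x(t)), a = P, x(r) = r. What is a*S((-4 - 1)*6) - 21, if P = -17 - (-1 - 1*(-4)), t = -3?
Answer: -673/33 ≈ -20.394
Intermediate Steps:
P = -20 (P = -17 - (-1 + 4) = -17 - 1*3 = -17 - 3 = -20)
a = -20
S(j) = 1/(-3 + j) (S(j) = 1/(j - 3) = 1/(-3 + j))
a*S((-4 - 1)*6) - 21 = -20/(-3 + (-4 - 1)*6) - 21 = -20/(-3 - 5*6) - 21 = -20/(-3 - 30) - 21 = -20/(-33) - 21 = -20*(-1/33) - 21 = 20/33 - 21 = -673/33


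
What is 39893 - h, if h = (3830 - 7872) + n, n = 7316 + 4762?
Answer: 31857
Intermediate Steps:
n = 12078
h = 8036 (h = (3830 - 7872) + 12078 = -4042 + 12078 = 8036)
39893 - h = 39893 - 1*8036 = 39893 - 8036 = 31857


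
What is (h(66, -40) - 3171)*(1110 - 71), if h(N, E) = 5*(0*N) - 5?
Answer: -3299864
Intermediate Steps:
h(N, E) = -5 (h(N, E) = 5*0 - 5 = 0 - 5 = -5)
(h(66, -40) - 3171)*(1110 - 71) = (-5 - 3171)*(1110 - 71) = -3176*1039 = -3299864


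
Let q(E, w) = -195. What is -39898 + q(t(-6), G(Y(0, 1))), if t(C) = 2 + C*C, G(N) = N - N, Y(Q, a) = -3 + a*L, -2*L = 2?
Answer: -40093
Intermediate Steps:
L = -1 (L = -1/2*2 = -1)
Y(Q, a) = -3 - a (Y(Q, a) = -3 + a*(-1) = -3 - a)
G(N) = 0
t(C) = 2 + C**2
-39898 + q(t(-6), G(Y(0, 1))) = -39898 - 195 = -40093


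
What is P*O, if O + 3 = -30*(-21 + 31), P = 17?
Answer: -5151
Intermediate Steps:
O = -303 (O = -3 - 30*(-21 + 31) = -3 - 30*10 = -3 - 300 = -303)
P*O = 17*(-303) = -5151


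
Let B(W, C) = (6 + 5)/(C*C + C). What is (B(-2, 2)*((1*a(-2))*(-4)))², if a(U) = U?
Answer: 1936/9 ≈ 215.11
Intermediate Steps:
B(W, C) = 11/(C + C²) (B(W, C) = 11/(C² + C) = 11/(C + C²))
(B(-2, 2)*((1*a(-2))*(-4)))² = ((11/(2*(1 + 2)))*((1*(-2))*(-4)))² = ((11*(½)/3)*(-2*(-4)))² = ((11*(½)*(⅓))*8)² = ((11/6)*8)² = (44/3)² = 1936/9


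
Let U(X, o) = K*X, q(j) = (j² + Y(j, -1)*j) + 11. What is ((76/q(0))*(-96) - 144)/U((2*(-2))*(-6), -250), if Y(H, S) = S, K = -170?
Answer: 37/187 ≈ 0.19786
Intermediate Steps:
q(j) = 11 + j² - j (q(j) = (j² - j) + 11 = 11 + j² - j)
U(X, o) = -170*X
((76/q(0))*(-96) - 144)/U((2*(-2))*(-6), -250) = ((76/(11 + 0² - 1*0))*(-96) - 144)/((-170*2*(-2)*(-6))) = ((76/(11 + 0 + 0))*(-96) - 144)/((-(-680)*(-6))) = ((76/11)*(-96) - 144)/((-170*24)) = ((76*(1/11))*(-96) - 144)/(-4080) = ((76/11)*(-96) - 144)*(-1/4080) = (-7296/11 - 144)*(-1/4080) = -8880/11*(-1/4080) = 37/187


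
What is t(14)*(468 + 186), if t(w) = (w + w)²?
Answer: 512736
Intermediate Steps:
t(w) = 4*w² (t(w) = (2*w)² = 4*w²)
t(14)*(468 + 186) = (4*14²)*(468 + 186) = (4*196)*654 = 784*654 = 512736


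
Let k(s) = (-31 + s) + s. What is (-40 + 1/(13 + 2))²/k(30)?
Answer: 358801/6525 ≈ 54.989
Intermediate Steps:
k(s) = -31 + 2*s
(-40 + 1/(13 + 2))²/k(30) = (-40 + 1/(13 + 2))²/(-31 + 2*30) = (-40 + 1/15)²/(-31 + 60) = (-40 + 1/15)²/29 = (-599/15)²*(1/29) = (358801/225)*(1/29) = 358801/6525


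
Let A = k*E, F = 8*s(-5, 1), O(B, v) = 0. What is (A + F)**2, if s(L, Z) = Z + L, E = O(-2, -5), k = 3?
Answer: 1024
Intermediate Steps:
E = 0
s(L, Z) = L + Z
F = -32 (F = 8*(-5 + 1) = 8*(-4) = -32)
A = 0 (A = 3*0 = 0)
(A + F)**2 = (0 - 32)**2 = (-32)**2 = 1024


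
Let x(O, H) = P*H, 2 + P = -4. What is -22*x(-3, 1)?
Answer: 132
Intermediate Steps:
P = -6 (P = -2 - 4 = -6)
x(O, H) = -6*H
-22*x(-3, 1) = -(-132) = -22*(-6) = 132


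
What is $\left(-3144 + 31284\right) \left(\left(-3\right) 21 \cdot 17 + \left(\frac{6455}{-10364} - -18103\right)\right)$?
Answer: $\frac{1241770312755}{2591} \approx 4.7926 \cdot 10^{8}$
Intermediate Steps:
$\left(-3144 + 31284\right) \left(\left(-3\right) 21 \cdot 17 + \left(\frac{6455}{-10364} - -18103\right)\right) = 28140 \left(\left(-63\right) 17 + \left(6455 \left(- \frac{1}{10364}\right) + 18103\right)\right) = 28140 \left(-1071 + \left(- \frac{6455}{10364} + 18103\right)\right) = 28140 \left(-1071 + \frac{187613037}{10364}\right) = 28140 \cdot \frac{176513193}{10364} = \frac{1241770312755}{2591}$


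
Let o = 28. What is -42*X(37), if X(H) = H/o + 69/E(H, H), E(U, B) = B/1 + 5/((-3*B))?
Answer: -78477/586 ≈ -133.92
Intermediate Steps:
E(U, B) = B - 5/(3*B) (E(U, B) = B*1 + 5*(-1/(3*B)) = B - 5/(3*B))
X(H) = 69/(H - 5/(3*H)) + H/28 (X(H) = H/28 + 69/(H - 5/(3*H)) = 69/(H - 5/(3*H)) + H/28)
-42*X(37) = -3*37*(5791 + 3*37**2)/(2*(-5 + 3*37**2)) = -3*37*(5791 + 3*1369)/(2*(-5 + 3*1369)) = -3*37*(5791 + 4107)/(2*(-5 + 4107)) = -3*37*9898/(2*4102) = -42*3737/1172 = -78477/586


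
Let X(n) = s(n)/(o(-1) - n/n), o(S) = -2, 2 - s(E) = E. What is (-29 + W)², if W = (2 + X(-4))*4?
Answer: 841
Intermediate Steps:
s(E) = 2 - E
X(n) = -⅔ + n/3 (X(n) = (2 - n)/(-2 - n/n) = (2 - n)/(-2 - 1*1) = (2 - n)/(-2 - 1) = (2 - n)/(-3) = (2 - n)*(-⅓) = -⅔ + n/3)
W = 0 (W = (2 + (-⅔ + (⅓)*(-4)))*4 = (2 + (-⅔ - 4/3))*4 = (2 - 2)*4 = 0*4 = 0)
(-29 + W)² = (-29 + 0)² = (-29)² = 841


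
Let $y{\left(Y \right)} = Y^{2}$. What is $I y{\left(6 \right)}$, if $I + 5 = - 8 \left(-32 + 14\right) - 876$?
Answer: $-26532$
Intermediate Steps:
$I = -737$ ($I = -5 - \left(876 + 8 \left(-32 + 14\right)\right) = -5 - 732 = -737$)
$I y{\left(6 \right)} = - 737 \cdot 6^{2} = \left(-737\right) 36 = -26532$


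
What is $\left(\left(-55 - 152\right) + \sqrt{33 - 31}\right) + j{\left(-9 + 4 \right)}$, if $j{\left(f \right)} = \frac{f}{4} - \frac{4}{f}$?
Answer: $- \frac{4149}{20} + \sqrt{2} \approx -206.04$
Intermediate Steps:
$j{\left(f \right)} = - \frac{4}{f} + \frac{f}{4}$ ($j{\left(f \right)} = f \frac{1}{4} - \frac{4}{f} = \frac{f}{4} - \frac{4}{f} = - \frac{4}{f} + \frac{f}{4}$)
$\left(\left(-55 - 152\right) + \sqrt{33 - 31}\right) + j{\left(-9 + 4 \right)} = \left(\left(-55 - 152\right) + \sqrt{33 - 31}\right) + \left(- \frac{4}{-9 + 4} + \frac{-9 + 4}{4}\right) = \left(\left(-55 - 152\right) + \sqrt{2}\right) + \left(- \frac{4}{-5} + \frac{1}{4} \left(-5\right)\right) = \left(-207 + \sqrt{2}\right) - \frac{9}{20} = - \frac{4149}{20} + \sqrt{2}$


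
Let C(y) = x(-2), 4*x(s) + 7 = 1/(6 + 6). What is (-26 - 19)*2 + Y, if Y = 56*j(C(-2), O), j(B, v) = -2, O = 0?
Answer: -202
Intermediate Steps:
x(s) = -83/48 (x(s) = -7/4 + 1/(4*(6 + 6)) = -7/4 + (¼)/12 = -7/4 + (¼)*(1/12) = -7/4 + 1/48 = -83/48)
C(y) = -83/48
Y = -112 (Y = 56*(-2) = -112)
(-26 - 19)*2 + Y = (-26 - 19)*2 - 112 = -45*2 - 112 = -90 - 112 = -202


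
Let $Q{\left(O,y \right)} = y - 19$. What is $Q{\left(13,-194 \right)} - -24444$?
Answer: $24231$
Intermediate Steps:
$Q{\left(O,y \right)} = -19 + y$ ($Q{\left(O,y \right)} = y - 19 = -19 + y$)
$Q{\left(13,-194 \right)} - -24444 = \left(-19 - 194\right) - -24444 = -213 + 24444 = 24231$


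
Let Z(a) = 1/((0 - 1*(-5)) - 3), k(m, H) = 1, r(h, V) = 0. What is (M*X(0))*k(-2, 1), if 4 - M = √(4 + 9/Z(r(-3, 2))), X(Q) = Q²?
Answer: 0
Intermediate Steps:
Z(a) = ½ (Z(a) = 1/((0 + 5) - 3) = 1/(5 - 3) = 1/2 = ½)
M = 4 - √22 (M = 4 - √(4 + 9/(½)) = 4 - √(4 + 9*2) = 4 - √(4 + 18) = 4 - √22 ≈ -0.69042)
(M*X(0))*k(-2, 1) = ((4 - √22)*0²)*1 = ((4 - √22)*0)*1 = 0*1 = 0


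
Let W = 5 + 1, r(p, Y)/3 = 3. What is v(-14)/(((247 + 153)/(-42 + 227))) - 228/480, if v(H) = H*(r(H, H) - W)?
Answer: -199/10 ≈ -19.900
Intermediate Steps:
r(p, Y) = 9 (r(p, Y) = 3*3 = 9)
W = 6
v(H) = 3*H (v(H) = H*(9 - 1*6) = H*(9 - 6) = H*3 = 3*H)
v(-14)/(((247 + 153)/(-42 + 227))) - 228/480 = (3*(-14))/(((247 + 153)/(-42 + 227))) - 228/480 = -42/(400/185) - 228*1/480 = -42/(400*(1/185)) - 19/40 = -42/80/37 - 19/40 = -42*37/80 - 19/40 = -777/40 - 19/40 = -199/10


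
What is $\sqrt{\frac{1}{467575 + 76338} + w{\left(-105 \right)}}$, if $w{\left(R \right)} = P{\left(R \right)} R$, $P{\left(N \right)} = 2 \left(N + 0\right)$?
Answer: $\frac{\sqrt{6523301802640363}}{543913} \approx 148.49$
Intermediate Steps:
$P{\left(N \right)} = 2 N$
$w{\left(R \right)} = 2 R^{2}$ ($w{\left(R \right)} = 2 R R = 2 R^{2}$)
$\sqrt{\frac{1}{467575 + 76338} + w{\left(-105 \right)}} = \sqrt{\frac{1}{467575 + 76338} + 2 \left(-105\right)^{2}} = \sqrt{\frac{1}{543913} + 2 \cdot 11025} = \sqrt{\frac{1}{543913} + 22050} = \sqrt{\frac{11993281651}{543913}} = \frac{\sqrt{6523301802640363}}{543913}$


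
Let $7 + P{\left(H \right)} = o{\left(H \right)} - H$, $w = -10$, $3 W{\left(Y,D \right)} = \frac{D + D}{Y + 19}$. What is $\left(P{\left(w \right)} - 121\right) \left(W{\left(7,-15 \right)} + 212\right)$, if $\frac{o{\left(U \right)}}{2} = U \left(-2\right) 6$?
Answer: $\frac{335622}{13} \approx 25817.0$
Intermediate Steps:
$o{\left(U \right)} = - 24 U$ ($o{\left(U \right)} = 2 U \left(-2\right) 6 = 2 - 2 U 6 = 2 \left(- 12 U\right) = - 24 U$)
$W{\left(Y,D \right)} = \frac{2 D}{3 \left(19 + Y\right)}$ ($W{\left(Y,D \right)} = \frac{\left(D + D\right) \frac{1}{Y + 19}}{3} = \frac{2 D \frac{1}{19 + Y}}{3} = \frac{2 D}{3 \left(19 + Y\right)}$)
$P{\left(H \right)} = -7 - 25 H$
$\left(P{\left(w \right)} - 121\right) \left(W{\left(7,-15 \right)} + 212\right) = \left(\left(-7 - -250\right) - 121\right) \left(\frac{2}{3} \left(-15\right) \frac{1}{19 + 7} + 212\right) = \left(\left(-7 + 250\right) - 121\right) \left(\frac{2}{3} \left(-15\right) \frac{1}{26} + 212\right) = \left(243 - 121\right) \left(\frac{2}{3} \left(-15\right) \frac{1}{26} + 212\right) = 122 \left(- \frac{5}{13} + 212\right) = 122 \cdot \frac{2751}{13} = \frac{335622}{13}$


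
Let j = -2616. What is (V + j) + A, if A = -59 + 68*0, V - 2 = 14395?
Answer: 11722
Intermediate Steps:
V = 14397 (V = 2 + 14395 = 14397)
A = -59 (A = -59 + 0 = -59)
(V + j) + A = (14397 - 2616) - 59 = 11781 - 59 = 11722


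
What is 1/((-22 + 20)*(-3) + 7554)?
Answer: 1/7560 ≈ 0.00013228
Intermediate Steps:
1/((-22 + 20)*(-3) + 7554) = 1/(-2*(-3) + 7554) = 1/(6 + 7554) = 1/7560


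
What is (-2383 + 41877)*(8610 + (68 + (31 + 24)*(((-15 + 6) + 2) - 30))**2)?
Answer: 153145844306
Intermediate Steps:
(-2383 + 41877)*(8610 + (68 + (31 + 24)*(((-15 + 6) + 2) - 30))**2) = 39494*(8610 + (68 + 55*((-9 + 2) - 30))**2) = 39494*(8610 + (68 + 55*(-7 - 30))**2) = 39494*(8610 + (68 + 55*(-37))**2) = 39494*(8610 + (68 - 2035)**2) = 39494*(8610 + (-1967)**2) = 39494*(8610 + 3869089) = 39494*3877699 = 153145844306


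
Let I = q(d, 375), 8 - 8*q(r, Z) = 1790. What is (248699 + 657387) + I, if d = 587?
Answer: 3623453/4 ≈ 9.0586e+5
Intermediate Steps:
q(r, Z) = -891/4 (q(r, Z) = 1 - 1/8*1790 = 1 - 895/4 = -891/4)
I = -891/4 ≈ -222.75
(248699 + 657387) + I = (248699 + 657387) - 891/4 = 906086 - 891/4 = 3623453/4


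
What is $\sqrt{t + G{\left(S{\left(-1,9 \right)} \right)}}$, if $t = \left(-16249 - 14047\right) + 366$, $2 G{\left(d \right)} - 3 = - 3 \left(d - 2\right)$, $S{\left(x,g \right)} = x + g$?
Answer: $\frac{5 i \sqrt{4790}}{2} \approx 173.02 i$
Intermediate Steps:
$S{\left(x,g \right)} = g + x$
$G{\left(d \right)} = \frac{9}{2} - \frac{3 d}{2}$ ($G{\left(d \right)} = \frac{3}{2} + \frac{\left(-3\right) \left(d - 2\right)}{2} = \frac{3}{2} + \frac{\left(-3\right) \left(-2 + d\right)}{2} = \frac{3}{2} + \frac{6 - 3 d}{2} = \frac{3}{2} - \left(-3 + \frac{3 d}{2}\right) = \frac{9}{2} - \frac{3 d}{2}$)
$t = -29930$ ($t = -30296 + 366 = -29930$)
$\sqrt{t + G{\left(S{\left(-1,9 \right)} \right)}} = \sqrt{-29930 + \left(\frac{9}{2} - \frac{3 \left(9 - 1\right)}{2}\right)} = \sqrt{-29930 + \left(\frac{9}{2} - 12\right)} = \sqrt{-29930 - \frac{15}{2}} = \sqrt{- \frac{59875}{2}} = \frac{5 i \sqrt{4790}}{2}$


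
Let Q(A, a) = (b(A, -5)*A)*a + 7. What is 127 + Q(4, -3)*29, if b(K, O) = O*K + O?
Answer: 9030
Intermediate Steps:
b(K, O) = O + K*O (b(K, O) = K*O + O = O + K*O)
Q(A, a) = 7 + A*a*(-5 - 5*A) (Q(A, a) = ((-5*(1 + A))*A)*a + 7 = ((-5 - 5*A)*A)*a + 7 = (A*(-5 - 5*A))*a + 7 = A*a*(-5 - 5*A) + 7 = 7 + A*a*(-5 - 5*A))
127 + Q(4, -3)*29 = 127 + (7 - 5*4*(-3)*(1 + 4))*29 = 127 + (7 - 5*4*(-3)*5)*29 = 127 + (7 + 300)*29 = 127 + 307*29 = 127 + 8903 = 9030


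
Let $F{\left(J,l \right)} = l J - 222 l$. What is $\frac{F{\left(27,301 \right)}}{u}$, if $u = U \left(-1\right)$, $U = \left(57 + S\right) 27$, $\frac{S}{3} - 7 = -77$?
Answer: $- \frac{19565}{1377} \approx -14.208$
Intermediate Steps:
$S = -210$ ($S = 21 + 3 \left(-77\right) = 21 - 231 = -210$)
$F{\left(J,l \right)} = - 222 l + J l$ ($F{\left(J,l \right)} = J l - 222 l = - 222 l + J l$)
$U = -4131$ ($U = \left(57 - 210\right) 27 = \left(-153\right) 27 = -4131$)
$u = 4131$ ($u = \left(-4131\right) \left(-1\right) = 4131$)
$\frac{F{\left(27,301 \right)}}{u} = \frac{301 \left(-222 + 27\right)}{4131} = 301 \left(-195\right) \frac{1}{4131} = \left(-58695\right) \frac{1}{4131} = - \frac{19565}{1377}$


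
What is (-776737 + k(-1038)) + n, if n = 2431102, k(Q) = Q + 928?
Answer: 1654255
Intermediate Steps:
k(Q) = 928 + Q
(-776737 + k(-1038)) + n = (-776737 + (928 - 1038)) + 2431102 = (-776737 - 110) + 2431102 = -776847 + 2431102 = 1654255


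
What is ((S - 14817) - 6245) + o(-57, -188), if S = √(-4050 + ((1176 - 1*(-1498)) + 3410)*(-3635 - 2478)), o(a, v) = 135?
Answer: -20927 + 3*I*√4132838 ≈ -20927.0 + 6098.8*I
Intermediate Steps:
S = 3*I*√4132838 (S = √(-4050 + ((1176 + 1498) + 3410)*(-6113)) = √(-4050 + (2674 + 3410)*(-6113)) = √(-4050 + 6084*(-6113)) = √(-4050 - 37191492) = √(-37195542) = 3*I*√4132838 ≈ 6098.8*I)
((S - 14817) - 6245) + o(-57, -188) = ((3*I*√4132838 - 14817) - 6245) + 135 = ((-14817 + 3*I*√4132838) - 6245) + 135 = (-21062 + 3*I*√4132838) + 135 = -20927 + 3*I*√4132838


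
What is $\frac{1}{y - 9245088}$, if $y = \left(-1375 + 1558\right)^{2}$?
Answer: $- \frac{1}{9211599} \approx -1.0856 \cdot 10^{-7}$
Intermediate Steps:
$y = 33489$ ($y = 183^{2} = 33489$)
$\frac{1}{y - 9245088} = \frac{1}{33489 - 9245088} = \frac{1}{-9211599} = - \frac{1}{9211599}$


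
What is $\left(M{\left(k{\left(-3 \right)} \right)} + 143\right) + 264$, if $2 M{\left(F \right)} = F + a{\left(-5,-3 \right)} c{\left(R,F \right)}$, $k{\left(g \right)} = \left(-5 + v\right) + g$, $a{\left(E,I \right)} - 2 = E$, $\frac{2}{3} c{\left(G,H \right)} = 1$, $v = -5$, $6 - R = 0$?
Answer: $\frac{1593}{4} \approx 398.25$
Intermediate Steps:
$R = 6$ ($R = 6 - 0 = 6 + 0 = 6$)
$c{\left(G,H \right)} = \frac{3}{2}$ ($c{\left(G,H \right)} = \frac{3}{2} \cdot 1 = \frac{3}{2}$)
$a{\left(E,I \right)} = 2 + E$
$k{\left(g \right)} = -10 + g$ ($k{\left(g \right)} = \left(-5 - 5\right) + g = -10 + g$)
$M{\left(F \right)} = - \frac{9}{4} + \frac{F}{2}$ ($M{\left(F \right)} = \frac{F + \left(2 - 5\right) \frac{3}{2}}{2} = \frac{F - \frac{9}{2}}{2} = \frac{- \frac{9}{2} + F}{2} = - \frac{9}{4} + \frac{F}{2}$)
$\left(M{\left(k{\left(-3 \right)} \right)} + 143\right) + 264 = \left(\left(- \frac{9}{4} + \frac{-10 - 3}{2}\right) + 143\right) + 264 = \left(\left(- \frac{9}{4} + \frac{1}{2} \left(-13\right)\right) + 143\right) + 264 = \left(\left(- \frac{9}{4} - \frac{13}{2}\right) + 143\right) + 264 = \left(- \frac{35}{4} + 143\right) + 264 = \frac{537}{4} + 264 = \frac{1593}{4}$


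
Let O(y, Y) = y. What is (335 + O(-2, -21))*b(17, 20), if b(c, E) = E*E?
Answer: 133200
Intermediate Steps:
b(c, E) = E²
(335 + O(-2, -21))*b(17, 20) = (335 - 2)*20² = 333*400 = 133200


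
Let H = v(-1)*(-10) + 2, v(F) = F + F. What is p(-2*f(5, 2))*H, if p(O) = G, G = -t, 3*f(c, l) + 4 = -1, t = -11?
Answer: 242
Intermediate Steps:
v(F) = 2*F
f(c, l) = -5/3 (f(c, l) = -4/3 + (⅓)*(-1) = -4/3 - ⅓ = -5/3)
G = 11 (G = -1*(-11) = 11)
p(O) = 11
H = 22 (H = (2*(-1))*(-10) + 2 = -2*(-10) + 2 = 20 + 2 = 22)
p(-2*f(5, 2))*H = 11*22 = 242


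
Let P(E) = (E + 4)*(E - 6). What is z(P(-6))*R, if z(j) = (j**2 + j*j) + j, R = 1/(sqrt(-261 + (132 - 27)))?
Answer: -196*I*sqrt(39)/13 ≈ -94.155*I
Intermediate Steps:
R = -I*sqrt(39)/78 (R = 1/(sqrt(-261 + 105)) = 1/(sqrt(-156)) = 1/(2*I*sqrt(39)) = -I*sqrt(39)/78 ≈ -0.080064*I)
P(E) = (-6 + E)*(4 + E) (P(E) = (4 + E)*(-6 + E) = (-6 + E)*(4 + E))
z(j) = j + 2*j**2 (z(j) = (j**2 + j**2) + j = 2*j**2 + j = j + 2*j**2)
z(P(-6))*R = ((-24 + (-6)**2 - 2*(-6))*(1 + 2*(-24 + (-6)**2 - 2*(-6))))*(-I*sqrt(39)/78) = ((-24 + 36 + 12)*(1 + 2*(-24 + 36 + 12)))*(-I*sqrt(39)/78) = (24*(1 + 2*24))*(-I*sqrt(39)/78) = (24*(1 + 48))*(-I*sqrt(39)/78) = (24*49)*(-I*sqrt(39)/78) = 1176*(-I*sqrt(39)/78) = -196*I*sqrt(39)/13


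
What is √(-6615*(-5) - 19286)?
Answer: √13789 ≈ 117.43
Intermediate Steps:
√(-6615*(-5) - 19286) = √(33075 - 19286) = √13789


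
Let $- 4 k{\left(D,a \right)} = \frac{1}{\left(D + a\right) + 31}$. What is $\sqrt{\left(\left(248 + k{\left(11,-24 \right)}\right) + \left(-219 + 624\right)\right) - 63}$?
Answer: $\frac{\sqrt{84958}}{12} \approx 24.29$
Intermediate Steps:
$k{\left(D,a \right)} = - \frac{1}{4 \left(31 + D + a\right)}$ ($k{\left(D,a \right)} = - \frac{1}{4 \left(\left(D + a\right) + 31\right)} = - \frac{1}{4 \left(31 + D + a\right)}$)
$\sqrt{\left(\left(248 + k{\left(11,-24 \right)}\right) + \left(-219 + 624\right)\right) - 63} = \sqrt{\left(\left(248 - \frac{1}{124 + 4 \cdot 11 + 4 \left(-24\right)}\right) + \left(-219 + 624\right)\right) - 63} = \sqrt{\left(\left(248 - \frac{1}{124 + 44 - 96}\right) + 405\right) - 63} = \sqrt{\left(\left(248 - \frac{1}{72}\right) + 405\right) - 63} = \sqrt{\left(\frac{17855}{72} + 405\right) - 63} = \sqrt{\frac{47015}{72} - 63} = \sqrt{\frac{42479}{72}} = \frac{\sqrt{84958}}{12}$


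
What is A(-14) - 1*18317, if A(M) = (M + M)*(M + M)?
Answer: -17533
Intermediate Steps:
A(M) = 4*M² (A(M) = (2*M)*(2*M) = 4*M²)
A(-14) - 1*18317 = 4*(-14)² - 1*18317 = 4*196 - 18317 = 784 - 18317 = -17533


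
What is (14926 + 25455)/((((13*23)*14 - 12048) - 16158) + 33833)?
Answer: 40381/9813 ≈ 4.1151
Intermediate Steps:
(14926 + 25455)/((((13*23)*14 - 12048) - 16158) + 33833) = 40381/(((299*14 - 12048) - 16158) + 33833) = 40381/(((4186 - 12048) - 16158) + 33833) = 40381/((-7862 - 16158) + 33833) = 40381/(-24020 + 33833) = 40381/9813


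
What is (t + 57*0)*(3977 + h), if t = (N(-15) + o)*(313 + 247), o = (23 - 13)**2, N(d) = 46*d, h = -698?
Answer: -1083381600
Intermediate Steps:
o = 100 (o = 10**2 = 100)
t = -330400 (t = (46*(-15) + 100)*(313 + 247) = (-690 + 100)*560 = -590*560 = -330400)
(t + 57*0)*(3977 + h) = (-330400 + 57*0)*(3977 - 698) = (-330400 + 0)*3279 = -330400*3279 = -1083381600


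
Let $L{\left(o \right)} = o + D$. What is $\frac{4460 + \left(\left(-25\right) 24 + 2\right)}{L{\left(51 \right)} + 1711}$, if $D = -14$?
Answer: $\frac{1931}{874} \approx 2.2094$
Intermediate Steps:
$L{\left(o \right)} = -14 + o$ ($L{\left(o \right)} = o - 14 = -14 + o$)
$\frac{4460 + \left(\left(-25\right) 24 + 2\right)}{L{\left(51 \right)} + 1711} = \frac{4460 + \left(\left(-25\right) 24 + 2\right)}{\left(-14 + 51\right) + 1711} = \frac{4460 + \left(-600 + 2\right)}{37 + 1711} = \frac{4460 - 598}{1748} = 3862 \cdot \frac{1}{1748} = \frac{1931}{874}$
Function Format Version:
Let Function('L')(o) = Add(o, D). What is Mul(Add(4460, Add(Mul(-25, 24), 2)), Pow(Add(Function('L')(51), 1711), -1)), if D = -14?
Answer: Rational(1931, 874) ≈ 2.2094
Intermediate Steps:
Function('L')(o) = Add(-14, o) (Function('L')(o) = Add(o, -14) = Add(-14, o))
Mul(Add(4460, Add(Mul(-25, 24), 2)), Pow(Add(Function('L')(51), 1711), -1)) = Mul(Add(4460, Add(Mul(-25, 24), 2)), Pow(Add(Add(-14, 51), 1711), -1)) = Mul(Add(4460, Add(-600, 2)), Pow(Add(37, 1711), -1)) = Mul(Add(4460, -598), Pow(1748, -1)) = Mul(3862, Rational(1, 1748)) = Rational(1931, 874)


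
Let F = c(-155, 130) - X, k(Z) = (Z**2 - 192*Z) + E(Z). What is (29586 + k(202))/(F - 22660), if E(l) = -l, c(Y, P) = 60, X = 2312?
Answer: -2617/2076 ≈ -1.2606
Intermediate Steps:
k(Z) = Z**2 - 193*Z (k(Z) = (Z**2 - 192*Z) - Z = Z**2 - 193*Z)
F = -2252 (F = 60 - 1*2312 = 60 - 2312 = -2252)
(29586 + k(202))/(F - 22660) = (29586 + 202*(-193 + 202))/(-2252 - 22660) = (29586 + 202*9)/(-24912) = (29586 + 1818)*(-1/24912) = 31404*(-1/24912) = -2617/2076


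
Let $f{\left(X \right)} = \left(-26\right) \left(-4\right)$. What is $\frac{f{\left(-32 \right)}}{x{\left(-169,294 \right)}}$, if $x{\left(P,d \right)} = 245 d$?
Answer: $\frac{52}{36015} \approx 0.0014438$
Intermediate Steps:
$f{\left(X \right)} = 104$
$\frac{f{\left(-32 \right)}}{x{\left(-169,294 \right)}} = \frac{104}{245 \cdot 294} = \frac{104}{72030} = 104 \cdot \frac{1}{72030} = \frac{52}{36015}$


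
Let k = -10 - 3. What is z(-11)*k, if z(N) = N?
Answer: 143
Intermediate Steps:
k = -13
z(-11)*k = -11*(-13) = 143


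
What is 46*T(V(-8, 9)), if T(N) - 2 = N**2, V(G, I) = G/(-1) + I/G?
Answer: 72519/32 ≈ 2266.2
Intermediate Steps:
V(G, I) = -G + I/G (V(G, I) = G*(-1) + I/G = -G + I/G)
T(N) = 2 + N**2
46*T(V(-8, 9)) = 46*(2 + (-1*(-8) + 9/(-8))**2) = 46*(2 + (8 + 9*(-1/8))**2) = 46*(2 + (8 - 9/8)**2) = 46*(2 + (55/8)**2) = 46*(2 + 3025/64) = 46*(3153/64) = 72519/32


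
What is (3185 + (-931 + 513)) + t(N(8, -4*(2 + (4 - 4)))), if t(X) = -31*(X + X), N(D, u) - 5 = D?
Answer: 1961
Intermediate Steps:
N(D, u) = 5 + D
t(X) = -62*X
(3185 + (-931 + 513)) + t(N(8, -4*(2 + (4 - 4)))) = (3185 + (-931 + 513)) - 62*(5 + 8) = (3185 - 418) - 62*13 = 2767 - 806 = 1961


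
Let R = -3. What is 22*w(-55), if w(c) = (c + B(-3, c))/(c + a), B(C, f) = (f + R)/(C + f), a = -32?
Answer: 396/29 ≈ 13.655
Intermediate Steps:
B(C, f) = (-3 + f)/(C + f) (B(C, f) = (f - 3)/(C + f) = (-3 + f)/(C + f))
w(c) = (1 + c)/(-32 + c) (w(c) = (c + (-3 + c)/(-3 + c))/(c - 32) = (c + 1)/(-32 + c) = (1 + c)/(-32 + c))
22*w(-55) = 22*((1 - 55)/(-32 - 55)) = 22*(-54/(-87)) = 22*(-1/87*(-54)) = 22*(18/29) = 396/29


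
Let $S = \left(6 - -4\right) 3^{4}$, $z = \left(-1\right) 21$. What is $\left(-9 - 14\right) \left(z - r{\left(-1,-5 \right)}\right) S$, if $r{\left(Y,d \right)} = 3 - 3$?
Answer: $391230$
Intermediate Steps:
$r{\left(Y,d \right)} = 0$ ($r{\left(Y,d \right)} = 3 - 3 = 0$)
$z = -21$
$S = 810$ ($S = \left(6 + 4\right) 81 = 10 \cdot 81 = 810$)
$\left(-9 - 14\right) \left(z - r{\left(-1,-5 \right)}\right) S = \left(-9 - 14\right) \left(-21 - 0\right) 810 = \left(-9 - 14\right) \left(-21 + 0\right) 810 = \left(-23\right) \left(-21\right) 810 = 483 \cdot 810 = 391230$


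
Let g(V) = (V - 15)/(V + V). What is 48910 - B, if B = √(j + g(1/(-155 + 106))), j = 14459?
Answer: 48910 - √14827 ≈ 48788.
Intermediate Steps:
g(V) = (-15 + V)/(2*V) (g(V) = (-15 + V)/((2*V)) = (-15 + V)*(1/(2*V)) = (-15 + V)/(2*V))
B = √14827 (B = √(14459 + (-15 + 1/(-155 + 106))/(2*(1/(-155 + 106)))) = √(14459 + (-15 + 1/(-49))/(2*(1/(-49)))) = √(14459 + (-15 - 1/49)/(2*(-1/49))) = √(14459 + (½)*(-49)*(-736/49)) = √(14459 + 368) = √14827 ≈ 121.77)
48910 - B = 48910 - √14827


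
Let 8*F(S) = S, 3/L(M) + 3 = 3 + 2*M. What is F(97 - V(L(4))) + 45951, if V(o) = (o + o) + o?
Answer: 2941631/64 ≈ 45963.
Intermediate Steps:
L(M) = 3/(2*M) (L(M) = 3/(-3 + (3 + 2*M)) = 3/((2*M)) = 3*(1/(2*M)) = 3/(2*M))
V(o) = 3*o (V(o) = 2*o + o = 3*o)
F(S) = S/8
F(97 - V(L(4))) + 45951 = (97 - 3*(3/2)/4)/8 + 45951 = (97 - 3*(3/2)*(¼))/8 + 45951 = (97 - 3*3/8)/8 + 45951 = (97 - 1*9/8)/8 + 45951 = (97 - 9/8)/8 + 45951 = (⅛)*(767/8) + 45951 = 767/64 + 45951 = 2941631/64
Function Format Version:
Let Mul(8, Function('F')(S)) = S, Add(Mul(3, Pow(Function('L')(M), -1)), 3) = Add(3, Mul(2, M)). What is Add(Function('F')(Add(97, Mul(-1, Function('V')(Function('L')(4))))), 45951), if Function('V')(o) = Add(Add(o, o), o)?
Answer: Rational(2941631, 64) ≈ 45963.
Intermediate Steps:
Function('L')(M) = Mul(Rational(3, 2), Pow(M, -1)) (Function('L')(M) = Mul(3, Pow(Add(-3, Add(3, Mul(2, M))), -1)) = Mul(3, Pow(Mul(2, M), -1)) = Mul(3, Mul(Rational(1, 2), Pow(M, -1))) = Mul(Rational(3, 2), Pow(M, -1)))
Function('V')(o) = Mul(3, o) (Function('V')(o) = Add(Mul(2, o), o) = Mul(3, o))
Function('F')(S) = Mul(Rational(1, 8), S)
Add(Function('F')(Add(97, Mul(-1, Function('V')(Function('L')(4))))), 45951) = Add(Mul(Rational(1, 8), Add(97, Mul(-1, Mul(3, Mul(Rational(3, 2), Pow(4, -1)))))), 45951) = Add(Mul(Rational(1, 8), Add(97, Mul(-1, Mul(3, Mul(Rational(3, 2), Rational(1, 4)))))), 45951) = Add(Mul(Rational(1, 8), Add(97, Mul(-1, Mul(3, Rational(3, 8))))), 45951) = Add(Mul(Rational(1, 8), Add(97, Mul(-1, Rational(9, 8)))), 45951) = Add(Mul(Rational(1, 8), Add(97, Rational(-9, 8))), 45951) = Add(Mul(Rational(1, 8), Rational(767, 8)), 45951) = Add(Rational(767, 64), 45951) = Rational(2941631, 64)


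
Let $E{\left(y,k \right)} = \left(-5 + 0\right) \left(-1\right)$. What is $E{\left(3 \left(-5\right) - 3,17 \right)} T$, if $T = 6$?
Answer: $30$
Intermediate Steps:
$E{\left(y,k \right)} = 5$ ($E{\left(y,k \right)} = \left(-5\right) \left(-1\right) = 5$)
$E{\left(3 \left(-5\right) - 3,17 \right)} T = 5 \cdot 6 = 30$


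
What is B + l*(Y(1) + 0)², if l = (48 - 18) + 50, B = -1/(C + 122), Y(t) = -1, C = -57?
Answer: 5199/65 ≈ 79.985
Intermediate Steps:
B = -1/65 (B = -1/(-57 + 122) = -1/65 ≈ -0.015385)
l = 80 (l = 30 + 50 = 80)
B + l*(Y(1) + 0)² = -1/65 + 80*(-1 + 0)² = -1/65 + 80*(-1)² = -1/65 + 80*1 = -1/65 + 80 = 5199/65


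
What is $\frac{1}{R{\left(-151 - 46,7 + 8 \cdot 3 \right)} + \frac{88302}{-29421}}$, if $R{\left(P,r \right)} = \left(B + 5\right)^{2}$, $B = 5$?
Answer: $\frac{9807}{951266} \approx 0.010309$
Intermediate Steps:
$R{\left(P,r \right)} = 100$ ($R{\left(P,r \right)} = \left(5 + 5\right)^{2} = 10^{2} = 100$)
$\frac{1}{R{\left(-151 - 46,7 + 8 \cdot 3 \right)} + \frac{88302}{-29421}} = \frac{1}{100 + \frac{88302}{-29421}} = \frac{1}{100 + 88302 \left(- \frac{1}{29421}\right)} = \frac{1}{100 - \frac{29434}{9807}} = \frac{1}{\frac{951266}{9807}} = \frac{9807}{951266}$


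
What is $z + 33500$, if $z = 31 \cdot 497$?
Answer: $48907$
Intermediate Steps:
$z = 15407$
$z + 33500 = 15407 + 33500 = 48907$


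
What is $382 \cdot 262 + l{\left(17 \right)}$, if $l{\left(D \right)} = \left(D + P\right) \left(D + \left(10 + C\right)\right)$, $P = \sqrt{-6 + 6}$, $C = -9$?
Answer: $100390$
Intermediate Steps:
$P = 0$ ($P = \sqrt{0} = 0$)
$l{\left(D \right)} = D \left(1 + D\right)$ ($l{\left(D \right)} = \left(D + 0\right) \left(D + \left(10 - 9\right)\right) = D \left(D + 1\right) = D \left(1 + D\right)$)
$382 \cdot 262 + l{\left(17 \right)} = 382 \cdot 262 + 17 \left(1 + 17\right) = 100084 + 17 \cdot 18 = 100084 + 306 = 100390$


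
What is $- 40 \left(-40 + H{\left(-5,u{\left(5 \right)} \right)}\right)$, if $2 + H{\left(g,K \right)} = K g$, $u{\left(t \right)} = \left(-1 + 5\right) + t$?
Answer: $3480$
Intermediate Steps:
$u{\left(t \right)} = 4 + t$
$H{\left(g,K \right)} = -2 + K g$
$- 40 \left(-40 + H{\left(-5,u{\left(5 \right)} \right)}\right) = - 40 \left(-40 + \left(-2 + \left(4 + 5\right) \left(-5\right)\right)\right) = - 40 \left(-40 + \left(-2 + 9 \left(-5\right)\right)\right) = - 40 \left(-40 - 47\right) = \left(-40\right) \left(-87\right) = 3480$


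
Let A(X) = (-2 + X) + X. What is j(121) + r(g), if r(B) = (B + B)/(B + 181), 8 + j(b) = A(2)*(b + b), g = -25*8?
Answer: 9444/19 ≈ 497.05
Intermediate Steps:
A(X) = -2 + 2*X
g = -200
j(b) = -8 + 4*b (j(b) = -8 + (-2 + 2*2)*(b + b) = -8 + (-2 + 4)*(2*b) = -8 + 2*(2*b) = -8 + 4*b)
r(B) = 2*B/(181 + B) (r(B) = (2*B)/(181 + B) = 2*B/(181 + B))
j(121) + r(g) = (-8 + 4*121) + 2*(-200)/(181 - 200) = (-8 + 484) + 2*(-200)/(-19) = 476 + 2*(-200)*(-1/19) = 476 + 400/19 = 9444/19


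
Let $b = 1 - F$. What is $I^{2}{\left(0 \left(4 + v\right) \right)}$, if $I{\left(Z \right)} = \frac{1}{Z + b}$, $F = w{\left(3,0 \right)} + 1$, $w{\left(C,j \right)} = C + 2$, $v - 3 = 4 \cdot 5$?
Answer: $\frac{1}{25} \approx 0.04$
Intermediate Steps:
$v = 23$ ($v = 3 + 4 \cdot 5 = 3 + 20 = 23$)
$w{\left(C,j \right)} = 2 + C$
$F = 6$ ($F = \left(2 + 3\right) + 1 = 5 + 1 = 6$)
$b = -5$ ($b = 1 - 6 = -5$)
$I{\left(Z \right)} = \frac{1}{-5 + Z}$ ($I{\left(Z \right)} = \frac{1}{Z - 5} = \frac{1}{-5 + Z}$)
$I^{2}{\left(0 \left(4 + v\right) \right)} = \left(\frac{1}{-5 + 0 \left(4 + 23\right)}\right)^{2} = \left(\frac{1}{-5 + 0 \cdot 27}\right)^{2} = \left(\frac{1}{-5 + 0}\right)^{2} = \left(\frac{1}{-5}\right)^{2} = \left(- \frac{1}{5}\right)^{2} = \frac{1}{25}$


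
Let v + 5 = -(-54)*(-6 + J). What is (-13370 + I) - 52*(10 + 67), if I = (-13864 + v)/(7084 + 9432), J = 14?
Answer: -286962421/16516 ≈ -17375.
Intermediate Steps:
v = 427 (v = -5 - (-54)*(-6 + 14) = -5 - (-54)*8 = -5 - 1*(-432) = -5 + 432 = 427)
I = -13437/16516 (I = (-13864 + 427)/(7084 + 9432) = -13437/16516 ≈ -0.81357)
(-13370 + I) - 52*(10 + 67) = (-13370 - 13437/16516) - 52*(10 + 67) = -220832357/16516 - 52*77 = -220832357/16516 - 4004 = -286962421/16516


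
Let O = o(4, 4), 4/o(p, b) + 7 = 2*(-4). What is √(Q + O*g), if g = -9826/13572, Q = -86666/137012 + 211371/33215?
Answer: √2089486435154159055074970/593886392190 ≈ 2.4340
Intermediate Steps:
Q = 13040876131/2275426790 (Q = -86666*1/137012 + 211371*(1/33215) = -43333/68506 + 211371/33215 = 13040876131/2275426790 ≈ 5.7312)
o(p, b) = -4/15 (o(p, b) = 4/(-7 + 2*(-4)) = 4/(-7 - 8) = 4/(-15) = 4*(-1/15) = -4/15)
O = -4/15 ≈ -0.26667
g = -4913/6786 (g = -9826*1/13572 = -4913/6786 ≈ -0.72399)
√(Q + O*g) = √(13040876131/2275426790 - 4/15*(-4913/6786)) = √(13040876131/2275426790 + 9826/50895) = √(10554980528089/1781659176570) = √2089486435154159055074970/593886392190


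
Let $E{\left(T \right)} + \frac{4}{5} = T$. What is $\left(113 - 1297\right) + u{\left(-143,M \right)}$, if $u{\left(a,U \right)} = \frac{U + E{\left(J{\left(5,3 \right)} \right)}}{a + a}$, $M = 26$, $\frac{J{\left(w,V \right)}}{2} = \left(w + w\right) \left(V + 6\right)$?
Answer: $- \frac{847073}{715} \approx -1184.7$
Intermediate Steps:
$J{\left(w,V \right)} = 4 w \left(6 + V\right)$ ($J{\left(w,V \right)} = 2 \left(w + w\right) \left(V + 6\right) = 2 \cdot 2 w \left(6 + V\right) = 4 w \left(6 + V\right)$)
$E{\left(T \right)} = - \frac{4}{5} + T$
$u{\left(a,U \right)} = \frac{\frac{896}{5} + U}{2 a}$ ($u{\left(a,U \right)} = \frac{U - \left(\frac{4}{5} - 20 \left(6 + 3\right)\right)}{a + a} = \frac{U - \left(\frac{4}{5} - 180\right)}{2 a} = \left(U + \left(- \frac{4}{5} + 180\right)\right) \frac{1}{2 a} = \left(U + \frac{896}{5}\right) \frac{1}{2 a} = \left(\frac{896}{5} + U\right) \frac{1}{2 a} = \frac{\frac{896}{5} + U}{2 a}$)
$\left(113 - 1297\right) + u{\left(-143,M \right)} = \left(113 - 1297\right) + \frac{896 + 5 \cdot 26}{10 \left(-143\right)} = -1184 + \frac{1}{10} \left(- \frac{1}{143}\right) \left(896 + 130\right) = -1184 + \frac{1}{10} \left(- \frac{1}{143}\right) 1026 = -1184 - \frac{513}{715} = - \frac{847073}{715}$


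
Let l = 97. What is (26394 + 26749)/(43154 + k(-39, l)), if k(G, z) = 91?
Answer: 53143/43245 ≈ 1.2289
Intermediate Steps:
(26394 + 26749)/(43154 + k(-39, l)) = (26394 + 26749)/(43154 + 91) = 53143/43245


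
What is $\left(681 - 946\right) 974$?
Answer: $-258110$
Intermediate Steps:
$\left(681 - 946\right) 974 = \left(-265\right) 974 = -258110$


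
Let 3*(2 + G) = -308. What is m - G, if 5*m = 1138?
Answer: 4984/15 ≈ 332.27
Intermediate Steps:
m = 1138/5 (m = (1/5)*1138 = 1138/5 ≈ 227.60)
G = -314/3 (G = -2 + (1/3)*(-308) = -2 - 308/3 = -314/3 ≈ -104.67)
m - G = 1138/5 - 1*(-314/3) = 1138/5 + 314/3 = 4984/15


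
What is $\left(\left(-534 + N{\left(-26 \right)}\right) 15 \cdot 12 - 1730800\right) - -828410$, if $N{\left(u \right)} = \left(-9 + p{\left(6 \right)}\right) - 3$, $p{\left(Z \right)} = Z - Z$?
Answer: $-1000670$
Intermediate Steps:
$p{\left(Z \right)} = 0$
$N{\left(u \right)} = -12$ ($N{\left(u \right)} = \left(-9 + 0\right) - 3 = -9 - 3 = -12$)
$\left(\left(-534 + N{\left(-26 \right)}\right) 15 \cdot 12 - 1730800\right) - -828410 = \left(\left(-534 - 12\right) 15 \cdot 12 - 1730800\right) - -828410 = \left(\left(-546\right) 180 - 1730800\right) + \left(-583103 + 1411513\right) = \left(-98280 - 1730800\right) + 828410 = -1829080 + 828410 = -1000670$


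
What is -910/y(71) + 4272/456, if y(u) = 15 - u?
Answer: 1947/76 ≈ 25.618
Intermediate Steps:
-910/y(71) + 4272/456 = -910/(15 - 1*71) + 4272/456 = -910/(15 - 71) + 4272*(1/456) = -910/(-56) + 178/19 = -910*(-1/56) + 178/19 = 65/4 + 178/19 = 1947/76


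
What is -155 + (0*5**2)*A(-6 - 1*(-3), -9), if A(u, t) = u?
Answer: -155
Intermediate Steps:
-155 + (0*5**2)*A(-6 - 1*(-3), -9) = -155 + (0*5**2)*(-6 - 1*(-3)) = -155 + (0*25)*(-6 + 3) = -155 + 0*(-3) = -155 + 0 = -155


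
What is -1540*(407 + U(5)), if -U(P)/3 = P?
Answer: -603680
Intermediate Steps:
U(P) = -3*P
-1540*(407 + U(5)) = -1540*(407 - 3*5) = -1540*(407 - 15) = -1540*392 = -603680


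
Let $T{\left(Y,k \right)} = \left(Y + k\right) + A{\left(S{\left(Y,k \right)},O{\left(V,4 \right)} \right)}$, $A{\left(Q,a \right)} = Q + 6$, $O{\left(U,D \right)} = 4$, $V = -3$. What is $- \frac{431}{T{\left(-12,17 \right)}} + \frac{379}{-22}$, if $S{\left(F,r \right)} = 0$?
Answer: $- \frac{1241}{22} \approx -56.409$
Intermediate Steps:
$A{\left(Q,a \right)} = 6 + Q$
$T{\left(Y,k \right)} = 6 + Y + k$ ($T{\left(Y,k \right)} = \left(Y + k\right) + \left(6 + 0\right) = \left(Y + k\right) + 6 = 6 + Y + k$)
$- \frac{431}{T{\left(-12,17 \right)}} + \frac{379}{-22} = - \frac{431}{6 - 12 + 17} + \frac{379}{-22} = - \frac{431}{11} + 379 \left(- \frac{1}{22}\right) = \left(-431\right) \frac{1}{11} - \frac{379}{22} = - \frac{431}{11} - \frac{379}{22} = - \frac{1241}{22}$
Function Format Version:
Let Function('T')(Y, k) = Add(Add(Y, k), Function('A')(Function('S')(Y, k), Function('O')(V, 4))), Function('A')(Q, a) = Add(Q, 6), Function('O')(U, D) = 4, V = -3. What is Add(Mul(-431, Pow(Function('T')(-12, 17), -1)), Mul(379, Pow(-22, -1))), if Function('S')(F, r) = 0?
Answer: Rational(-1241, 22) ≈ -56.409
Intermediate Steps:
Function('A')(Q, a) = Add(6, Q)
Function('T')(Y, k) = Add(6, Y, k) (Function('T')(Y, k) = Add(Add(Y, k), Add(6, 0)) = Add(Add(Y, k), 6) = Add(6, Y, k))
Add(Mul(-431, Pow(Function('T')(-12, 17), -1)), Mul(379, Pow(-22, -1))) = Add(Mul(-431, Pow(Add(6, -12, 17), -1)), Mul(379, Pow(-22, -1))) = Add(Mul(-431, Pow(11, -1)), Mul(379, Rational(-1, 22))) = Add(Mul(-431, Rational(1, 11)), Rational(-379, 22)) = Add(Rational(-431, 11), Rational(-379, 22)) = Rational(-1241, 22)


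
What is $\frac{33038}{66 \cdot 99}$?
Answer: $\frac{16519}{3267} \approx 5.0563$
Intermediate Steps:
$\frac{33038}{66 \cdot 99} = \frac{33038}{6534} = 33038 \cdot \frac{1}{6534} = \frac{16519}{3267}$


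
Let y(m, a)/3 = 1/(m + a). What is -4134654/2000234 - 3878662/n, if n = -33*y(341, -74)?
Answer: 345241238285615/33003861 ≈ 1.0461e+7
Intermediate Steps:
y(m, a) = 3/(a + m) (y(m, a) = 3/(m + a) = 3/(a + m))
n = -33/89 (n = -99/(-74 + 341) = -99/267 = -33*1/89 = -33/89 ≈ -0.37079)
-4134654/2000234 - 3878662/n = -4134654/2000234 - 3878662/(-33/89) = -4134654*1/2000234 - 3878662*(-89/33) = -2067327/1000117 + 345200918/33 = 345241238285615/33003861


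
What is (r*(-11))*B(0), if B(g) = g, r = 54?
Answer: 0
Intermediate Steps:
(r*(-11))*B(0) = (54*(-11))*0 = -594*0 = 0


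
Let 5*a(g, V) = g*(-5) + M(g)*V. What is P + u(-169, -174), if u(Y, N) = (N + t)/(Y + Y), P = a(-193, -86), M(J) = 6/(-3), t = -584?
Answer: 194048/845 ≈ 229.64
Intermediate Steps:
M(J) = -2 (M(J) = 6*(-1/3) = -2)
a(g, V) = -g - 2*V/5 (a(g, V) = (g*(-5) - 2*V)/5 = (-5*g - 2*V)/5 = -g - 2*V/5)
P = 1137/5 (P = -1*(-193) - 2/5*(-86) = 193 + 172/5 = 1137/5 ≈ 227.40)
u(Y, N) = (-584 + N)/(2*Y) (u(Y, N) = (N - 584)/(Y + Y) = (-584 + N)/((2*Y)) = (-584 + N)*(1/(2*Y)) = (-584 + N)/(2*Y))
P + u(-169, -174) = 1137/5 + (1/2)*(-584 - 174)/(-169) = 1137/5 + (1/2)*(-1/169)*(-758) = 1137/5 + 379/169 = 194048/845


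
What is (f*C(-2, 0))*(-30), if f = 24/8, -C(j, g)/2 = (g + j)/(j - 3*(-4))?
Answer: -36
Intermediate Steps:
C(j, g) = -2*(g + j)/(12 + j) (C(j, g) = -2*(g + j)/(j - 3*(-4)) = -2*(g + j)/(j + 12) = -2*(g + j)/(12 + j))
f = 3 (f = 24*(⅛) = 3)
(f*C(-2, 0))*(-30) = (3*(2*(-1*0 - 1*(-2))/(12 - 2)))*(-30) = (3*(2*(0 + 2)/10))*(-30) = (3*(2*(⅒)*2))*(-30) = (3*(⅖))*(-30) = (6/5)*(-30) = -36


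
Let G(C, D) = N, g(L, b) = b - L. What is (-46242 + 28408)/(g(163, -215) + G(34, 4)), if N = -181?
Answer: 17834/559 ≈ 31.903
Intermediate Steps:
G(C, D) = -181
(-46242 + 28408)/(g(163, -215) + G(34, 4)) = (-46242 + 28408)/((-215 - 1*163) - 181) = -17834/((-215 - 163) - 181) = -17834/(-378 - 181) = -17834/(-559) = -17834*(-1/559) = 17834/559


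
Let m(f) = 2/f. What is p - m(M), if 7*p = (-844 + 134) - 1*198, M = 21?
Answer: -2726/21 ≈ -129.81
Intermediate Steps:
p = -908/7 (p = ((-844 + 134) - 1*198)/7 = (-710 - 198)/7 = (1/7)*(-908) = -908/7 ≈ -129.71)
p - m(M) = -908/7 - 2/21 = -2726/21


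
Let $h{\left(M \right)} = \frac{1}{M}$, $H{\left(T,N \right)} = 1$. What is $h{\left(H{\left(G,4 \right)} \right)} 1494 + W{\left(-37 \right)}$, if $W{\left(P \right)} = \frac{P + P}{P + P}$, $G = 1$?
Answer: $1495$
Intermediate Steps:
$W{\left(P \right)} = 1$ ($W{\left(P \right)} = \frac{2 P}{2 P} = 2 P \frac{1}{2 P} = 1$)
$h{\left(H{\left(G,4 \right)} \right)} 1494 + W{\left(-37 \right)} = 1^{-1} \cdot 1494 + 1 = 1 \cdot 1494 + 1 = 1494 + 1 = 1495$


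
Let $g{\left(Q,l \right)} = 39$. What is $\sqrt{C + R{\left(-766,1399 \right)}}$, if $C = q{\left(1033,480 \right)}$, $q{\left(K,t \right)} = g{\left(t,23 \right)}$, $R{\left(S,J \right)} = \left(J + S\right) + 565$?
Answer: $\sqrt{1237} \approx 35.171$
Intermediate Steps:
$R{\left(S,J \right)} = 565 + J + S$
$q{\left(K,t \right)} = 39$
$C = 39$
$\sqrt{C + R{\left(-766,1399 \right)}} = \sqrt{39 + \left(565 + 1399 - 766\right)} = \sqrt{39 + 1198} = \sqrt{1237}$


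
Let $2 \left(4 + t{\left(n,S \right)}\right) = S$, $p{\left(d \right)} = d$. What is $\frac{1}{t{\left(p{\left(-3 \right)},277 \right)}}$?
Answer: $\frac{2}{269} \approx 0.0074349$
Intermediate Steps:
$t{\left(n,S \right)} = -4 + \frac{S}{2}$
$\frac{1}{t{\left(p{\left(-3 \right)},277 \right)}} = \frac{1}{-4 + \frac{1}{2} \cdot 277} = \frac{1}{-4 + \frac{277}{2}} = \frac{1}{\frac{269}{2}} = \frac{2}{269}$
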